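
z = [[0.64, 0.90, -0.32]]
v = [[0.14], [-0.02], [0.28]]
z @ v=[[-0.02]]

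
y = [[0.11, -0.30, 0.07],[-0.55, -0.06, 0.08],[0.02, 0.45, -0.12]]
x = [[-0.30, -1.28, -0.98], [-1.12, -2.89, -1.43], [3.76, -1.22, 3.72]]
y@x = [[0.57, 0.64, 0.58], [0.53, 0.78, 0.92], [-0.96, -1.18, -1.11]]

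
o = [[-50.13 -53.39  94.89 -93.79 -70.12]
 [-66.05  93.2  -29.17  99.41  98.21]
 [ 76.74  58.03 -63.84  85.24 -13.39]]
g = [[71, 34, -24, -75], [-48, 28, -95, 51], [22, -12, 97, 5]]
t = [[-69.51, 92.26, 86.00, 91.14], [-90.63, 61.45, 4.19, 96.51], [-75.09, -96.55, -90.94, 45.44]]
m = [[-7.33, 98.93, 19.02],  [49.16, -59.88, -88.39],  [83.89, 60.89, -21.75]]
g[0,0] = 71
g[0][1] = 34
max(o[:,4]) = 98.21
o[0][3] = -93.79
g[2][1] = -12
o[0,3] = -93.79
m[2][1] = 60.89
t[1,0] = -90.63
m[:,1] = [98.93, -59.88, 60.89]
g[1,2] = -95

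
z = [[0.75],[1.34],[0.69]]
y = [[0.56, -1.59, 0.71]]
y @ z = [[-1.22]]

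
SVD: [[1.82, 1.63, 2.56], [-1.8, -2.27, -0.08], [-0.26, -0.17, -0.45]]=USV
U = [[-0.8,-0.58,0.18], [0.60,-0.80,0.05], [0.11,0.14,0.98]]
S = [4.26, 1.75, 0.02]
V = [[-0.6, -0.63, -0.50], [0.2, 0.49, -0.85], [-0.78, 0.61, 0.17]]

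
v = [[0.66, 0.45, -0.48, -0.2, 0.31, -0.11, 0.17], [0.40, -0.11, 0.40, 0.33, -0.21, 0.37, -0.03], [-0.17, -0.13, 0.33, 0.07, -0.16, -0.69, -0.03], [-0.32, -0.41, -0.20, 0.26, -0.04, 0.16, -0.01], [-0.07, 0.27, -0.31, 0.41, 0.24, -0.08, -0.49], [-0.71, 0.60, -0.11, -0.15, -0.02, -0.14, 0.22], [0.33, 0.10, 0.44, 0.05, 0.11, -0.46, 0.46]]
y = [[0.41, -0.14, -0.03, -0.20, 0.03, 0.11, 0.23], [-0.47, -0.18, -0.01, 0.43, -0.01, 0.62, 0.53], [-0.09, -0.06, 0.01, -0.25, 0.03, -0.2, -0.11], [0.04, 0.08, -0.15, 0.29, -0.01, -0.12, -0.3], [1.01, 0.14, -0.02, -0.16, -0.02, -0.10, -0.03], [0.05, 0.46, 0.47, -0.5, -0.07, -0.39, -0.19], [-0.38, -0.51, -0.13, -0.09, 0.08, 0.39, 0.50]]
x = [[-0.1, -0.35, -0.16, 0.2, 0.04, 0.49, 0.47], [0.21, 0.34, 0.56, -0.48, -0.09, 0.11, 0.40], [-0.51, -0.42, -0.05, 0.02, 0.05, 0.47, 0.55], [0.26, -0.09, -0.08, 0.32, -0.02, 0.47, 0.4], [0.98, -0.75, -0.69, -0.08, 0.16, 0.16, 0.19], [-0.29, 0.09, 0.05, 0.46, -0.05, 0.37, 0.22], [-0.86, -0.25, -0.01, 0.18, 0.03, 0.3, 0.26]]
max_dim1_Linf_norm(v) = 0.71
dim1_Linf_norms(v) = [0.66, 0.4, 0.69, 0.41, 0.49, 0.71, 0.46]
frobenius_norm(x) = 2.58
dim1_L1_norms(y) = [1.15, 2.25, 0.75, 0.99, 1.48, 2.13, 2.08]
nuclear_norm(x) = 4.89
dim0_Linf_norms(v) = [0.71, 0.6, 0.48, 0.41, 0.31, 0.69, 0.49]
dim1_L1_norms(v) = [2.38, 1.85, 1.58, 1.4, 1.87, 1.95, 1.95]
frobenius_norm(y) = 2.13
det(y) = -0.00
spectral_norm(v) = 1.19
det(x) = -0.00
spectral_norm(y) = 1.65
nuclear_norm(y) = 3.92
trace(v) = 1.70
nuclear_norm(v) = 5.34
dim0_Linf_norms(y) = [1.01, 0.51, 0.47, 0.5, 0.08, 0.62, 0.53]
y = v @ x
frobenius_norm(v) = 2.26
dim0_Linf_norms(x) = [0.98, 0.75, 0.69, 0.48, 0.16, 0.49, 0.55]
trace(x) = 1.30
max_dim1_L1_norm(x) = 3.01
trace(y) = 0.62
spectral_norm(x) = 1.65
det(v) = -0.04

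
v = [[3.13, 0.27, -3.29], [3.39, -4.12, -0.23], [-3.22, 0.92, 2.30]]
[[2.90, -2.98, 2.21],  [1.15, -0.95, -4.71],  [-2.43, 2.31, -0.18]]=v @ [[0.82, -0.13, -0.32], [0.40, 0.08, 0.93], [-0.07, 0.79, -0.9]]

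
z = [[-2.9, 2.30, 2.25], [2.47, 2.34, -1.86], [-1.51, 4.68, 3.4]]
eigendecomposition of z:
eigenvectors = [[(-0.86+0j), -0.35-0.03j, (-0.35+0.03j)], [0.27+0.00j, (0.02-0.37j), 0.02+0.37j], [-0.44+0.00j, (-0.86+0j), -0.86-0.00j]]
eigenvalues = [(-2.48+0j), (2.66+1.97j), (2.66-1.97j)]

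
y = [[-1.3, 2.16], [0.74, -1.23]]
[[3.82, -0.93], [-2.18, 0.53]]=y @ [[1.58, 0.38], [2.72, -0.2]]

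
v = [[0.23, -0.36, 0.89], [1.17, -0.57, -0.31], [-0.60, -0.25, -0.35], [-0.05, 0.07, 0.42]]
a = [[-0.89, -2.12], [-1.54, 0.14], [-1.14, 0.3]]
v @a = [[-0.66, -0.27], [0.19, -2.65], [1.32, 1.13], [-0.54, 0.24]]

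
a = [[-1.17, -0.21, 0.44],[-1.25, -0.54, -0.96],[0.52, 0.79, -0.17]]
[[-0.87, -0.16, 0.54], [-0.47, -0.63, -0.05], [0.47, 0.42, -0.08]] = a @ [[0.59, 0.13, -0.35],[0.13, 0.49, 0.21],[-0.35, 0.21, 0.39]]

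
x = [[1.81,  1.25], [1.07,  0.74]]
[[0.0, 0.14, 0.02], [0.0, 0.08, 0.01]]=x @ [[0.0,0.1,0.01], [-0.00,-0.03,-0.00]]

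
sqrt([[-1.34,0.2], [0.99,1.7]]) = [[(0.03+1.16j), (0.08-0.07j)], [0.42-0.37j, (1.3+0.02j)]]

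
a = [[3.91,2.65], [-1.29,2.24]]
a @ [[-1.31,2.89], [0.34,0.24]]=[[-4.22, 11.94], [2.45, -3.19]]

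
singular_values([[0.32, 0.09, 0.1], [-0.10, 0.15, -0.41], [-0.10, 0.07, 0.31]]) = [0.54, 0.34, 0.17]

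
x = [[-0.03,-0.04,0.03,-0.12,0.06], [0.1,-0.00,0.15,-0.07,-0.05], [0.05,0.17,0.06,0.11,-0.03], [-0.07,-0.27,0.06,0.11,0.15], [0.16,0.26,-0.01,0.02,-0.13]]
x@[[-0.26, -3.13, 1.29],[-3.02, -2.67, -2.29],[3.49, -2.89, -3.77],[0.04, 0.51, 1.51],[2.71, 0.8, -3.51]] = [[0.39,0.10,-0.45], [0.36,-0.82,-0.37], [-0.39,-0.75,-0.28], [1.45,0.94,-0.06], [-1.21,-1.26,0.14]]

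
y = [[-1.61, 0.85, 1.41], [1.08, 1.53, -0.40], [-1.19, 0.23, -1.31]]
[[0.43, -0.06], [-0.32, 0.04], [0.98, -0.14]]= y @ [[-0.49, 0.07], [0.06, -0.01], [-0.29, 0.04]]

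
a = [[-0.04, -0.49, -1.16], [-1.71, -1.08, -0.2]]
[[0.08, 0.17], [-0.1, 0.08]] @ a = [[-0.29,-0.22,-0.13], [-0.13,-0.04,0.10]]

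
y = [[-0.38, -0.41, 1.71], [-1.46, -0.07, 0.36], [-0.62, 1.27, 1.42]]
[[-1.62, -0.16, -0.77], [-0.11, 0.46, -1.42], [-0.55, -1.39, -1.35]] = y @ [[-0.16, -0.37, 0.91],[0.46, -0.85, -0.27],[-0.87, -0.38, -0.31]]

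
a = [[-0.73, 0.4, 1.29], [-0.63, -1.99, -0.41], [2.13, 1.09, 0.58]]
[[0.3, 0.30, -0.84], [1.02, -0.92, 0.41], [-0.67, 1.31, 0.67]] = a @ [[-0.13, 0.38, 0.55], [-0.54, 0.27, -0.33], [0.33, 0.36, -0.24]]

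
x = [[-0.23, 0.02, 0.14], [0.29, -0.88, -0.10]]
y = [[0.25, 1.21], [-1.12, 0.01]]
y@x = [[0.29, -1.06, -0.09], [0.26, -0.03, -0.16]]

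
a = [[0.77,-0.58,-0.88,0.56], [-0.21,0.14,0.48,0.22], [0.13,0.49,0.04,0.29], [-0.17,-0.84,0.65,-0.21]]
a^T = [[0.77, -0.21, 0.13, -0.17], [-0.58, 0.14, 0.49, -0.84], [-0.88, 0.48, 0.04, 0.65], [0.56, 0.22, 0.29, -0.21]]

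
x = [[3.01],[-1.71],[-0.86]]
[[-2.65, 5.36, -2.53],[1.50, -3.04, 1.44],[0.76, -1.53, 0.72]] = x @ [[-0.88,1.78,-0.84]]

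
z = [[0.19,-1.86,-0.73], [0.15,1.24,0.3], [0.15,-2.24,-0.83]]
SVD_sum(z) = [[0.10, -1.88, -0.68], [-0.06, 1.18, 0.43], [0.12, -2.25, -0.81]] + [[0.09,  0.02,  -0.05], [0.21,  0.06,  -0.13], [0.03,  0.01,  -0.02]] + [[0.00, -0.00, 0.00], [-0.00, 0.0, -0.00], [-0.0, 0.00, -0.0]]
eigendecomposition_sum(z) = [[(0.07+1.26j), (-0.92+1.45j), (-0.34-0.38j)], [0.09-0.66j, 0.62-0.66j, 0.14+0.23j], [0.04+1.45j, -1.11+1.64j, -0.38-0.45j]] + [[(0.07-1.26j), -0.92-1.45j, (-0.34+0.38j)], [(0.09+0.66j), (0.62+0.66j), (0.14-0.23j)], [(0.04-1.45j), -1.11-1.64j, (-0.38+0.45j)]] + [[0.05+0.00j, (-0.02+0j), (-0.05-0j)], [(-0.02-0j), (0.01-0j), 0.02+0.00j], [(0.07+0j), (-0.02+0j), -0.07-0.00j]]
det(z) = -0.00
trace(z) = 0.60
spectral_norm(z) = 3.37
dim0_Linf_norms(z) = [0.19, 2.24, 0.83]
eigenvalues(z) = [(0.31+0.16j), (0.31-0.16j), (-0.02+0j)]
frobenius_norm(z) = 3.38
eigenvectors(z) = [[(0.62-0.02j), 0.62+0.02j, 0.54+0.00j], [-0.32-0.05j, (-0.32+0.05j), -0.26+0.00j], [0.71+0.00j, (0.71-0j), 0.80+0.00j]]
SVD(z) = [[-0.6,-0.39,-0.7], [0.37,-0.91,0.19], [-0.71,-0.15,0.69]] @ diag([3.3660894777183, 0.2777349229111084, 0.0022227437347937477]) @ [[-0.05, 0.94, 0.34], [-0.84, -0.22, 0.50], [-0.54, 0.26, -0.8]]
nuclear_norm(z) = 3.65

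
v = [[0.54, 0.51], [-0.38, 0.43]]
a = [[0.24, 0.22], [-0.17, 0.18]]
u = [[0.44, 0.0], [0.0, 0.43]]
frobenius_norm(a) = 0.41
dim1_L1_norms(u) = [0.44, 0.43]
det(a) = 0.08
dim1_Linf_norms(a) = [0.24, 0.18]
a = v @ u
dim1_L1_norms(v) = [1.05, 0.81]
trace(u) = 0.87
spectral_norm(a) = 0.33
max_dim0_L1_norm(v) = 0.94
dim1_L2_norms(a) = [0.33, 0.25]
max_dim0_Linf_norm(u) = 0.44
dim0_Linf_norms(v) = [0.54, 0.51]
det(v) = 0.43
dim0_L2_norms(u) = [0.44, 0.43]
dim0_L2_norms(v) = [0.66, 0.67]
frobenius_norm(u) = 0.62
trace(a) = 0.42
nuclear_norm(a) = 0.57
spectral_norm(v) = 0.74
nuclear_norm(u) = 0.87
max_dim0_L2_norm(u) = 0.44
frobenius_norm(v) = 0.94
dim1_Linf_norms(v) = [0.54, 0.43]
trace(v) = 0.97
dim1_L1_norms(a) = [0.46, 0.35]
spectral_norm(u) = 0.44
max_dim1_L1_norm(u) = 0.44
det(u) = 0.19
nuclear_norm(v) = 1.32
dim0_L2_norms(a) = [0.29, 0.28]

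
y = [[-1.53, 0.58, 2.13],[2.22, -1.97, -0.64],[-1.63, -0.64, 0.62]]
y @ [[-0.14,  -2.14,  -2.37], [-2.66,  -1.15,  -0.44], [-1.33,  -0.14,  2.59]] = [[-4.16, 2.31, 8.89], [5.78, -2.40, -6.05], [1.11, 4.14, 5.75]]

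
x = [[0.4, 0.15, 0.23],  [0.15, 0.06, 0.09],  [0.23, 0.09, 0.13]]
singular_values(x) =[0.59, 0.0, 0.0]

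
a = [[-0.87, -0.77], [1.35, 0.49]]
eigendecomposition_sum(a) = [[(-0.43+0.29j),  -0.39-0.10j],[0.68+0.17j,  (0.25+0.46j)]] + [[(-0.43-0.29j),(-0.38+0.1j)],  [0.68-0.17j,(0.25-0.46j)]]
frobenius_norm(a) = 1.85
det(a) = 0.61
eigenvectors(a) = [[0.40-0.45j,0.40+0.45j], [(-0.8+0j),-0.80-0.00j]]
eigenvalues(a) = [(-0.19+0.76j), (-0.19-0.76j)]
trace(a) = -0.38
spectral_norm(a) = 1.82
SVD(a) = [[-0.62, 0.78], [0.78, 0.62]] @ diag([1.8161500640485293, 0.3376372977864316]) @ [[0.88, 0.48],[0.48, -0.88]]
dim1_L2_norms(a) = [1.16, 1.44]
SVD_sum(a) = [[-1.00, -0.54], [1.25, 0.68]] + [[0.13, -0.23], [0.1, -0.19]]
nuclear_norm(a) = 2.15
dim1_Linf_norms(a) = [0.87, 1.35]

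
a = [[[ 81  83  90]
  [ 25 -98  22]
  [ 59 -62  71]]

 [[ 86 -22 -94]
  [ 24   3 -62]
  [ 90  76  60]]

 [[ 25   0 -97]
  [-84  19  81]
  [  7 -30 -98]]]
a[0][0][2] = 90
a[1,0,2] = -94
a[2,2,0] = 7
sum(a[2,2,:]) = -121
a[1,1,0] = 24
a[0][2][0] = 59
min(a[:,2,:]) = -98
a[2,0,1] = 0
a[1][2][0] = 90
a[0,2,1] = -62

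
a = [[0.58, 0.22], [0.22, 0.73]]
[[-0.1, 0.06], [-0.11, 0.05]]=a @ [[-0.13, 0.09],  [-0.11, 0.04]]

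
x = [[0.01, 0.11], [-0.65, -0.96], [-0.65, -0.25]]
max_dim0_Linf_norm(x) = 0.96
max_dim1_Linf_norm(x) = 0.96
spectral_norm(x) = 1.31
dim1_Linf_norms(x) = [0.11, 0.96, 0.65]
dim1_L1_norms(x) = [0.12, 1.61, 0.9]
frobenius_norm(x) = 1.36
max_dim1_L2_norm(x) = 1.16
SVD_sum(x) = [[0.06, 0.07], [-0.77, -0.85], [-0.42, -0.46]] + [[-0.05, 0.04], [0.12, -0.11], [-0.23, 0.21]]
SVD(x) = [[-0.07, 0.19], [0.88, -0.46], [0.48, 0.87]] @ diag([1.3083826825903755, 0.35977042109880697]) @ [[-0.67, -0.74],[-0.74, 0.67]]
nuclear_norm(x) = 1.67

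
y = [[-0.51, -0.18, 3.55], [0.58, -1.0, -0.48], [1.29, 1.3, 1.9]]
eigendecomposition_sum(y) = [[(0.87-0j), 0.65+0.00j, (2.2-0j)], [(0.02-0j), (0.01+0j), 0.04-0.00j], [0.91-0.00j, 0.67+0.00j, (2.28-0j)]] + [[-0.69-0.03j, -0.41-1.03j, (0.67+0.05j)], [(0.28+0.47j), (-0.51+0.72j), -0.26-0.47j], [(0.19-0.13j), 0.31+0.20j, -0.19+0.12j]] + [[-0.69+0.03j, (-0.41+1.03j), (0.67-0.05j)], [(0.28-0.47j), -0.51-0.72j, -0.26+0.47j], [0.19+0.13j, 0.31-0.20j, (-0.19-0.12j)]]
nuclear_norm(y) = 7.03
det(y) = 8.22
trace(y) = 0.39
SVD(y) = [[0.84, -0.54, -0.06], [-0.15, -0.13, -0.98], [0.52, 0.83, -0.19]] @ diag([4.103965425682664, 1.845716094714952, 1.0847579833822365]) @ [[0.04,0.16,0.99], [0.69,0.71,-0.14], [-0.72,0.69,-0.09]]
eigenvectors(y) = [[(0.69+0j), (0.76+0j), (0.76-0j)], [0.01+0.00j, (-0.33-0.5j), -0.33+0.50j], [(0.72+0j), -0.20+0.15j, (-0.2-0.15j)]]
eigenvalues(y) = [(3.17+0j), (-1.39+0.81j), (-1.39-0.81j)]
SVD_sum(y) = [[0.13, 0.57, 3.40], [-0.02, -0.10, -0.61], [0.08, 0.35, 2.1]] + [[-0.69, -0.70, 0.14], [-0.17, -0.17, 0.03], [1.06, 1.09, -0.22]] + [[0.04, -0.04, 0.01], [0.77, -0.73, 0.09], [0.15, -0.14, 0.02]]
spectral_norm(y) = 4.10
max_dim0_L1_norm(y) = 5.93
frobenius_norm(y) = 4.63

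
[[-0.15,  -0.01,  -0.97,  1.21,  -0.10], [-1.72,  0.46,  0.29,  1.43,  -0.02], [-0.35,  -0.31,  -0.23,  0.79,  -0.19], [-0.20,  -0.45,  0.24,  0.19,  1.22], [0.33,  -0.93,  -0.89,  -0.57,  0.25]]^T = [[-0.15, -1.72, -0.35, -0.2, 0.33], [-0.01, 0.46, -0.31, -0.45, -0.93], [-0.97, 0.29, -0.23, 0.24, -0.89], [1.21, 1.43, 0.79, 0.19, -0.57], [-0.10, -0.02, -0.19, 1.22, 0.25]]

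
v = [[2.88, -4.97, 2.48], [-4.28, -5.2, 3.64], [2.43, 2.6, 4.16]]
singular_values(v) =[8.6, 5.97, 4.25]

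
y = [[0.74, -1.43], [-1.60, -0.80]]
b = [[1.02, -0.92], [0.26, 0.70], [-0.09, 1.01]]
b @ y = [[2.23,-0.72],[-0.93,-0.93],[-1.68,-0.68]]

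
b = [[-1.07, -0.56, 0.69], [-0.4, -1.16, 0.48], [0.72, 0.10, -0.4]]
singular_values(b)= [1.93, 0.79, 0.0]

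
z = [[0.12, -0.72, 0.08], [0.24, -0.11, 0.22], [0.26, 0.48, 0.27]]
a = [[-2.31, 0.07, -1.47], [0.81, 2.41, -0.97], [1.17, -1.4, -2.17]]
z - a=[[2.43, -0.79, 1.55], [-0.57, -2.52, 1.19], [-0.91, 1.88, 2.44]]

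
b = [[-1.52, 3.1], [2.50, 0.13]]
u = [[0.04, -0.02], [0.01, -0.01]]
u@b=[[-0.11, 0.12], [-0.04, 0.03]]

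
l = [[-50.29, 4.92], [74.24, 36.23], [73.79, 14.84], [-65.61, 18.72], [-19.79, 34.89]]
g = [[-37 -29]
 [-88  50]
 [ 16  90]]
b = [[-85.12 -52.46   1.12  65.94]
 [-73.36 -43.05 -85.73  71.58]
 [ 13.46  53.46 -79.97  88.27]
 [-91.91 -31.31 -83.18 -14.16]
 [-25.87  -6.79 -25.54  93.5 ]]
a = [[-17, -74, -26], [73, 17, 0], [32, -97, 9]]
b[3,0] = -91.91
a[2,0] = 32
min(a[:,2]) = -26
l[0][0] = -50.29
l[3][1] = 18.72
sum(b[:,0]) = -262.8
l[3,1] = 18.72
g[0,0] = -37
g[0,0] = -37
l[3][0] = -65.61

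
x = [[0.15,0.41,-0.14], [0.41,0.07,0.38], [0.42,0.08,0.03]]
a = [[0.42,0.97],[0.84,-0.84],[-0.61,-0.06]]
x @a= [[0.49, -0.19], [-0.0, 0.32], [0.23, 0.34]]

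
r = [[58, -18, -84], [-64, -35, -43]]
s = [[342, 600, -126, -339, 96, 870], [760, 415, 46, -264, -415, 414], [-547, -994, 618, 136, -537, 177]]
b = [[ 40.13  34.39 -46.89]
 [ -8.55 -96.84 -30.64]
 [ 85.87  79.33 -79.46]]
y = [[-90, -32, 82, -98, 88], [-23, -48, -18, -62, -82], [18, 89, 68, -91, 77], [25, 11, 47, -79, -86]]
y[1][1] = -48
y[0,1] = -32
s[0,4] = 96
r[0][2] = -84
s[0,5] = 870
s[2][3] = 136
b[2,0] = 85.87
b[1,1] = -96.84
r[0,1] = -18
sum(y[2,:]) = 161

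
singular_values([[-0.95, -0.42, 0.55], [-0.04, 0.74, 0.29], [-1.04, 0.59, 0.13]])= [1.51, 1.01, 0.4]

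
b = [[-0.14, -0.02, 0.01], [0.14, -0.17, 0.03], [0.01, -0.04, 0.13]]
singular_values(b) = [0.24, 0.14, 0.09]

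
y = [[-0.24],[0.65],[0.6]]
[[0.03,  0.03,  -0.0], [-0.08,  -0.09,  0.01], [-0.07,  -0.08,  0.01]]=y@[[-0.12, -0.14, 0.01]]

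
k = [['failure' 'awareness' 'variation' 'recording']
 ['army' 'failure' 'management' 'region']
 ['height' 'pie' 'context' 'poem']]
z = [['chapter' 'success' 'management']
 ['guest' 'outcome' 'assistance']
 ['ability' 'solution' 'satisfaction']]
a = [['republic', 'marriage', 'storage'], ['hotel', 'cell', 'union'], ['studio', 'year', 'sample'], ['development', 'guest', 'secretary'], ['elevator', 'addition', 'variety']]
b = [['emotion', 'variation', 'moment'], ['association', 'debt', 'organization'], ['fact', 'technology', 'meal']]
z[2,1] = 'solution'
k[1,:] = ['army', 'failure', 'management', 'region']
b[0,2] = 'moment'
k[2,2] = 'context'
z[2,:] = ['ability', 'solution', 'satisfaction']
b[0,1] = 'variation'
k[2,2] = 'context'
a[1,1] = 'cell'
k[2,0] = 'height'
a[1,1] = 'cell'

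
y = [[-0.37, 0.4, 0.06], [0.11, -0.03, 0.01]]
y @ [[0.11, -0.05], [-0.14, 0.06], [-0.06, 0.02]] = [[-0.1, 0.04], [0.02, -0.01]]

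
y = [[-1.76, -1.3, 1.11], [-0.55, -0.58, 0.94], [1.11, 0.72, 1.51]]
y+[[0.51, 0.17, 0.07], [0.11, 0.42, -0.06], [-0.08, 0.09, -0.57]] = [[-1.25,-1.13,1.18], [-0.44,-0.16,0.88], [1.03,0.81,0.94]]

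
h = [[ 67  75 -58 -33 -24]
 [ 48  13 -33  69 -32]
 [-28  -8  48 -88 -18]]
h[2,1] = -8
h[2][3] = -88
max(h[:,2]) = 48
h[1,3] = 69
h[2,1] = -8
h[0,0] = 67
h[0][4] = -24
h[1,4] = -32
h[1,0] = 48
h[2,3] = -88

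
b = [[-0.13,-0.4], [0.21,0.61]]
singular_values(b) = [0.77, 0.01]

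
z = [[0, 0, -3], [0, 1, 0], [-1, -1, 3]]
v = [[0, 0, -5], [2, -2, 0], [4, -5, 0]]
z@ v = [[-12, 15, 0], [2, -2, 0], [10, -13, 5]]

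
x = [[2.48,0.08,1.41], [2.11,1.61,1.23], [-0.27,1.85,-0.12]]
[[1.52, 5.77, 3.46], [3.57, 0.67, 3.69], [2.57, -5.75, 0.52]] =x@[[-0.82,0.96,2.50], [1.43,-2.80,0.52], [2.44,2.56,-1.97]]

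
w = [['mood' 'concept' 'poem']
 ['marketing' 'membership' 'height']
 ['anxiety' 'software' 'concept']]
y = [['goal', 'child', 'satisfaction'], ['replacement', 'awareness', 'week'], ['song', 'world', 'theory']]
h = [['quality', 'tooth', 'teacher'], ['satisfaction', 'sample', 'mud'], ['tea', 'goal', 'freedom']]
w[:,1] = ['concept', 'membership', 'software']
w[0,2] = 'poem'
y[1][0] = 'replacement'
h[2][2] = 'freedom'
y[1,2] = 'week'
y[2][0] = 'song'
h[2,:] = ['tea', 'goal', 'freedom']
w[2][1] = 'software'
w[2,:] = ['anxiety', 'software', 'concept']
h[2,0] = 'tea'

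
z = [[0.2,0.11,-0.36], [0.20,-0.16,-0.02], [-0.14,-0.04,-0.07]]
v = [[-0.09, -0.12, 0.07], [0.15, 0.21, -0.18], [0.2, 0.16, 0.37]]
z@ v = [[-0.07,-0.06,-0.14], [-0.05,-0.06,0.04], [-0.01,-0.00,-0.03]]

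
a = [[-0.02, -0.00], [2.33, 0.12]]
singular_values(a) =[2.33, 0.0]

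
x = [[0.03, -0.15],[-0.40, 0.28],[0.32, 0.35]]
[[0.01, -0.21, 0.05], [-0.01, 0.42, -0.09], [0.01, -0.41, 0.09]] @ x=[[0.1, -0.04], [-0.20, 0.09], [0.19, -0.08]]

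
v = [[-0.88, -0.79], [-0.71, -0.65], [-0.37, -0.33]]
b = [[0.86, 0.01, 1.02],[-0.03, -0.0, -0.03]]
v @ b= [[-0.73, -0.01, -0.87], [-0.59, -0.01, -0.7], [-0.31, -0.00, -0.37]]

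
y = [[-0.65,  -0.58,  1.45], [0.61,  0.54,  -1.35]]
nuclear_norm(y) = 2.32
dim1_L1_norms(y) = [2.68, 2.5]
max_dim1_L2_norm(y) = 1.69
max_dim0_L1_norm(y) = 2.8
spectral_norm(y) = 2.31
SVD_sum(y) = [[-0.65, -0.58, 1.45], [0.61, 0.54, -1.35]] + [[0.00, -0.0, 0.00],[0.00, -0.0, 0.00]]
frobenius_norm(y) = 2.31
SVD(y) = [[-0.73, 0.68], [0.68, 0.73]] @ diag([2.3124855396113566, 0.0032602282699053255]) @ [[0.39,0.34,-0.86], [0.92,-0.14,0.36]]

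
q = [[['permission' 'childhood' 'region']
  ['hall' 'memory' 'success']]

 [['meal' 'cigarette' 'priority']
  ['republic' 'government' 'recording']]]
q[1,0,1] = 'cigarette'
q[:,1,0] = ['hall', 'republic']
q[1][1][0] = 'republic'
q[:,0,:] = [['permission', 'childhood', 'region'], ['meal', 'cigarette', 'priority']]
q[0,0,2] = 'region'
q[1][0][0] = 'meal'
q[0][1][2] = 'success'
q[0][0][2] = 'region'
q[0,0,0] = 'permission'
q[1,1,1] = 'government'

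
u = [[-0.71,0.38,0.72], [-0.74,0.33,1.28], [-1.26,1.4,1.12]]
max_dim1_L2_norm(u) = 2.19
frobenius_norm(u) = 2.87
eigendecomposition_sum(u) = [[-0.44, 0.46, 0.54], [-0.76, 0.8, 0.94], [-1.02, 1.07, 1.26]] + [[-0.39,0.2,0.02], [-0.24,0.12,0.01], [-0.12,0.06,0.01]] + [[0.12, -0.28, 0.15], [0.26, -0.59, 0.32], [-0.12, 0.27, -0.15]]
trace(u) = 0.74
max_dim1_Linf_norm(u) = 1.4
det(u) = 0.27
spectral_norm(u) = 2.79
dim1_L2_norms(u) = [1.08, 1.51, 2.19]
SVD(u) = [[-0.38, -0.19, -0.9], [-0.51, -0.77, 0.38], [-0.77, 0.60, 0.20]] @ diag([2.787489875977154, 0.6889075060968077, 0.1382267679154203]) @ [[0.58, -0.5, -0.64], [-0.08, 0.75, -0.65], [0.81, 0.43, 0.40]]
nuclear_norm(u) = 3.61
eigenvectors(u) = [[-0.33, -0.83, -0.39],[-0.56, -0.5, -0.83],[-0.76, -0.24, 0.39]]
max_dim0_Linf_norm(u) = 1.4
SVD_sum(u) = [[-0.62, 0.53, 0.68], [-0.82, 0.71, 0.91], [-1.25, 1.08, 1.38]] + [[0.01, -0.1, 0.09], [0.04, -0.40, 0.35], [-0.03, 0.31, -0.27]] + [[-0.10, -0.05, -0.05],[0.04, 0.02, 0.02],[0.02, 0.01, 0.01]]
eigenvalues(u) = [1.62, -0.27, -0.61]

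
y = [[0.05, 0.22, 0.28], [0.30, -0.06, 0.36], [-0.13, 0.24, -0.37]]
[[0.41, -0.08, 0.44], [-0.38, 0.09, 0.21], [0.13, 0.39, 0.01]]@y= [[-0.06, 0.20, -0.08], [-0.02, -0.04, -0.15], [0.12, 0.01, 0.17]]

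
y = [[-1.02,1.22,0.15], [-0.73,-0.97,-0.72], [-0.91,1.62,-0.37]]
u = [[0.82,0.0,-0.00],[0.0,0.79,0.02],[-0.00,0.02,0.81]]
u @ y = [[-0.84, 1.0, 0.12], [-0.59, -0.73, -0.58], [-0.75, 1.29, -0.31]]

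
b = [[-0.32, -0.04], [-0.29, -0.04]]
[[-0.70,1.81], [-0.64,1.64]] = b @[[1.97, -5.49], [1.72, -1.3]]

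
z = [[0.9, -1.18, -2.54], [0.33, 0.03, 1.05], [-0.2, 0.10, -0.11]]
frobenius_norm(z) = 3.15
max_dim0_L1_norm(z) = 3.7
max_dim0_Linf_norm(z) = 2.54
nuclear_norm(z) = 3.82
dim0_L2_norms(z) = [0.98, 1.18, 2.75]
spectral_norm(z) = 3.06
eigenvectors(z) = [[0.98, -0.24, 0.50], [0.16, -0.92, 0.84], [-0.15, 0.32, -0.21]]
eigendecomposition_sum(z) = [[0.86, -1.21, -2.86],[0.14, -0.19, -0.45],[-0.13, 0.18, 0.43]] + [[0.06,0.08,0.45], [0.22,0.30,1.73], [-0.08,-0.10,-0.60]] + [[-0.01, -0.04, -0.14], [-0.02, -0.07, -0.23], [0.01, 0.02, 0.06]]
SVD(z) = [[-0.96, -0.27, 0.09], [0.28, -0.90, 0.32], [-0.0, 0.33, 0.94]] @ diag([3.060051713386122, 0.7513122169803215, 0.0036693349224883338]) @ [[-0.25,  0.37,  0.89], [-0.81,  0.43,  -0.41], [-0.53,  -0.82,  0.19]]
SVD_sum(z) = [[0.74,  -1.09,  -2.62],  [-0.22,  0.32,  0.77],  [0.00,  -0.00,  -0.01]] + [[0.16, -0.09, 0.08], [0.55, -0.29, 0.28], [-0.20, 0.11, -0.1]] + [[-0.00, -0.0, 0.00],[-0.0, -0.00, 0.0],[-0.00, -0.00, 0.0]]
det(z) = 0.01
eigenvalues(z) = [1.1, -0.25, -0.03]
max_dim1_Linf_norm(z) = 2.54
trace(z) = 0.82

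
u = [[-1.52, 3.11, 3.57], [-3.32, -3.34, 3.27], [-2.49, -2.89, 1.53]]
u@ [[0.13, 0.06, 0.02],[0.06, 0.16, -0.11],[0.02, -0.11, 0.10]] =[[0.06,0.01,-0.02],  [-0.57,-1.09,0.63],  [-0.47,-0.78,0.42]]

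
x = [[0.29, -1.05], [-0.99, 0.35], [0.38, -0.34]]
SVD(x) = [[-0.68,-0.71], [0.65,-0.7], [-0.35,0.07]] @ diag([1.4344290207140613, 0.7011514704636216]) @ [[-0.68,0.74],[0.74,0.68]]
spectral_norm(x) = 1.43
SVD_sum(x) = [[0.66, -0.71], [-0.63, 0.68], [0.34, -0.37]] + [[-0.37, -0.34], [-0.36, -0.33], [0.04, 0.03]]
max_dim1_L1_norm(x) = 1.34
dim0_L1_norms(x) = [1.66, 1.74]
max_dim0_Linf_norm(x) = 1.05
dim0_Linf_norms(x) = [0.99, 1.05]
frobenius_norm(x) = 1.60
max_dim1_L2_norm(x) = 1.09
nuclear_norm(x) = 2.14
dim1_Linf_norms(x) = [1.05, 0.99, 0.38]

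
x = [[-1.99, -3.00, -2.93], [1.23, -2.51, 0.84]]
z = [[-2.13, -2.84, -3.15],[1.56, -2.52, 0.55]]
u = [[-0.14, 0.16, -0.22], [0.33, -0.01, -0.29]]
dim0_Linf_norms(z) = [2.13, 2.84, 3.15]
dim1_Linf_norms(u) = [0.22, 0.33]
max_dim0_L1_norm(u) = 0.51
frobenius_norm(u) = 0.54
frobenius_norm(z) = 5.62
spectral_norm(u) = 0.44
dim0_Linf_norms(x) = [1.99, 3.0, 2.93]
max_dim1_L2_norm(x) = 4.64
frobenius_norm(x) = 5.48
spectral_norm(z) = 4.78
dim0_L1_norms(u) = [0.47, 0.17, 0.51]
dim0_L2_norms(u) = [0.36, 0.16, 0.36]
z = x + u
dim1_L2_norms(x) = [4.64, 2.92]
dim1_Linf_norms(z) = [3.15, 2.52]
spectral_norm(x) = 4.70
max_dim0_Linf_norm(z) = 3.15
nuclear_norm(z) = 7.74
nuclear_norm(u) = 0.74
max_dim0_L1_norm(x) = 5.51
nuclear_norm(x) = 7.53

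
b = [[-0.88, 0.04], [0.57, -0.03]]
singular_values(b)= [1.05, 0.0]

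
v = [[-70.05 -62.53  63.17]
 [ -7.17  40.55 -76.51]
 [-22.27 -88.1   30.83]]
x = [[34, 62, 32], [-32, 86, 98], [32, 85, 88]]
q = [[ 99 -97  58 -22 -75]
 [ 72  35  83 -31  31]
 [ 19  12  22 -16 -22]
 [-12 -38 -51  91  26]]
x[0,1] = 62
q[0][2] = 58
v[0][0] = -70.05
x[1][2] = 98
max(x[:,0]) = 34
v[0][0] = -70.05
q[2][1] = 12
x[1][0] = -32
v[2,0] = -22.27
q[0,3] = -22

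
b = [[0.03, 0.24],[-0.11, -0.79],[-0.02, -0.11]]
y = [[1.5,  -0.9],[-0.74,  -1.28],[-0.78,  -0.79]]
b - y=[[-1.47, 1.14], [0.63, 0.49], [0.76, 0.68]]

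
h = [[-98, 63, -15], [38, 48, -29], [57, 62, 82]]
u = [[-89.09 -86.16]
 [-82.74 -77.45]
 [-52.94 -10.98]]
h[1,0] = 38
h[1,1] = 48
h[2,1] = 62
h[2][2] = 82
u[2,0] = -52.94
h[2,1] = 62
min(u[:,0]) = -89.09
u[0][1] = -86.16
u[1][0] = -82.74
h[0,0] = -98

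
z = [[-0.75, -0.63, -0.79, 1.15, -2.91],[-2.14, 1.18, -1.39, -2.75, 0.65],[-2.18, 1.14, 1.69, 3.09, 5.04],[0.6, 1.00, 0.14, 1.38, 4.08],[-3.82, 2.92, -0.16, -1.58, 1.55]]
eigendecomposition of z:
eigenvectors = [[0.14+0.09j, 0.14-0.09j, (0.76+0j), -0.28+0.00j, (-0.38+0j)],[0.25-0.30j, (0.25+0.3j), (0.07+0j), (-0.35+0j), -0.75+0.00j],[(-0.77+0j), (-0.77-0j), (0.2+0j), (0.88+0j), (-0.47+0j)],[-0.32-0.17j, -0.32+0.17j, (-0.47+0j), (-0.09+0j), (-0+0j)],[(-0.09-0.3j), (-0.09+0.3j), 0.40+0.00j, 0.08+0.00j, (0.26+0j)]]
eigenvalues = [(3.62+3.33j), (3.62-3.33j), (-3.29+0j), (2.11+0j), (-1.01+0j)]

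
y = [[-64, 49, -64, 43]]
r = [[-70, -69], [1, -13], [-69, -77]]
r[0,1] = -69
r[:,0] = [-70, 1, -69]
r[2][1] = -77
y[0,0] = -64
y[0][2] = -64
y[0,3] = 43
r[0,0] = -70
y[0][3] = 43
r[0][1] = -69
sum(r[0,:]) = -139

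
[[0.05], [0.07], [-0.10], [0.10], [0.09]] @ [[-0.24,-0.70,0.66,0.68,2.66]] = [[-0.01, -0.03, 0.03, 0.03, 0.13], [-0.02, -0.05, 0.05, 0.05, 0.19], [0.02, 0.07, -0.07, -0.07, -0.27], [-0.02, -0.07, 0.07, 0.07, 0.27], [-0.02, -0.06, 0.06, 0.06, 0.24]]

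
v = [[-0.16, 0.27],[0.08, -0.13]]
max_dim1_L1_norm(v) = 0.43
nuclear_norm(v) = 0.35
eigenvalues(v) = [-0.29, 0.0]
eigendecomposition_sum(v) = [[-0.16, 0.27], [0.08, -0.13]] + [[0.0, 0.00],[0.00, 0.0]]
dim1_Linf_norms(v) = [0.27, 0.13]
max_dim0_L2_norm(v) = 0.3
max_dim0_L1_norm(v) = 0.4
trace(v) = -0.29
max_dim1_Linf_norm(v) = 0.27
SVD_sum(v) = [[-0.16, 0.27], [0.08, -0.13]] + [[0.00, 0.00], [0.0, 0.00]]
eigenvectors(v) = [[-0.90, -0.86],  [0.44, -0.52]]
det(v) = -0.00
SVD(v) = [[-0.90, 0.44],[0.44, 0.90]] @ diag([0.3489910389361002, 0.0022923224689058008]) @ [[0.51, -0.86],[0.86, 0.51]]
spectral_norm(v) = 0.35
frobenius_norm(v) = 0.35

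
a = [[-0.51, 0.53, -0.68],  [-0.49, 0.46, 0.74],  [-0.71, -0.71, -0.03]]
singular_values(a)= [1.01, 1.0, 1.0]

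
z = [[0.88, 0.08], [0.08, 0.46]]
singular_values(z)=[0.89, 0.45]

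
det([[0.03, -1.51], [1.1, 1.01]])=1.691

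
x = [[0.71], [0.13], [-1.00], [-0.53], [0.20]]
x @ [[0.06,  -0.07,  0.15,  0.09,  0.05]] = [[0.04, -0.05, 0.11, 0.06, 0.04], [0.01, -0.01, 0.02, 0.01, 0.01], [-0.06, 0.07, -0.15, -0.09, -0.05], [-0.03, 0.04, -0.08, -0.05, -0.03], [0.01, -0.01, 0.03, 0.02, 0.01]]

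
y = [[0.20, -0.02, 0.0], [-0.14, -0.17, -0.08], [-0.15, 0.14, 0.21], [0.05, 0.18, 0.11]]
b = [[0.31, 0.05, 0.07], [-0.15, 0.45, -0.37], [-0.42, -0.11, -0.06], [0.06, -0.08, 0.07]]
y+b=[[0.51, 0.03, 0.07], [-0.29, 0.28, -0.45], [-0.57, 0.03, 0.15], [0.11, 0.1, 0.18]]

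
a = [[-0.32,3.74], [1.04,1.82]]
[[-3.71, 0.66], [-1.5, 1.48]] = a@ [[0.26, 0.97], [-0.97, 0.26]]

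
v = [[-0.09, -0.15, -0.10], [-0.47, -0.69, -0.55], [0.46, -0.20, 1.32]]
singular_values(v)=[1.57, 0.76, 0.0]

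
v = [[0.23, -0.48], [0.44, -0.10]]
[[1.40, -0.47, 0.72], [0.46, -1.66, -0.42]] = v @[[0.42, -3.99, -1.44],[-2.72, -0.94, -2.18]]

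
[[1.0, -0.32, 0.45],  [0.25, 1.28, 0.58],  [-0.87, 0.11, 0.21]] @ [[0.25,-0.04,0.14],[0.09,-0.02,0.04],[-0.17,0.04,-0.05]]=[[0.14,-0.02,0.1], [0.08,-0.01,0.06], [-0.24,0.04,-0.13]]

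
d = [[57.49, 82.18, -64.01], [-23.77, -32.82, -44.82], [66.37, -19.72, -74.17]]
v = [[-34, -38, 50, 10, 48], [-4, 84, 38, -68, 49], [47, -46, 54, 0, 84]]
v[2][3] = 0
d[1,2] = -44.82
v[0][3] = 10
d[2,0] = 66.37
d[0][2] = -64.01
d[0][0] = 57.49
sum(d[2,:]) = -27.519999999999996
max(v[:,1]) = 84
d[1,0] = -23.77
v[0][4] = 48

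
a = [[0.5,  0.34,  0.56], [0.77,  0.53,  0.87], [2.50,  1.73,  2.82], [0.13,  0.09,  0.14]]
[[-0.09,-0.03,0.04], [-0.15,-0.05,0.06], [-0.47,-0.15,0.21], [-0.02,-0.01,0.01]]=a@[[-0.04, -0.12, 0.05], [-0.07, -0.03, 0.03], [-0.09, 0.07, 0.01]]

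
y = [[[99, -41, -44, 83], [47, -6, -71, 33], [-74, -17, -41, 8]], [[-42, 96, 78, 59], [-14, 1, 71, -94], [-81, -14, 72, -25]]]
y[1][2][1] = -14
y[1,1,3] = -94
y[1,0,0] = -42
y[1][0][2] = 78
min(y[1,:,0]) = -81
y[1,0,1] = 96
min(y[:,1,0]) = -14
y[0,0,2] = -44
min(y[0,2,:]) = -74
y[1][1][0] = -14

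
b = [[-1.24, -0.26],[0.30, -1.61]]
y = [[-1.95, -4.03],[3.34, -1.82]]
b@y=[[1.55, 5.47], [-5.96, 1.72]]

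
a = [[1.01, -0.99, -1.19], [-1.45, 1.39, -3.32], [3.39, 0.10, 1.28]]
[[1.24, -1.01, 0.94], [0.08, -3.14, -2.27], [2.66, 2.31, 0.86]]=a @ [[0.92,0.33,0.21], [0.13,0.26,-0.96], [-0.37,0.91,0.19]]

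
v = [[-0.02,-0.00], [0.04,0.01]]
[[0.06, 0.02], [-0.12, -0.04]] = v @ [[-3.11, -0.98], [0.93, 0.29]]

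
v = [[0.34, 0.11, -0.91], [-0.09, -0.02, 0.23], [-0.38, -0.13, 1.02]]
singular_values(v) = [1.49, 0.01, 0.0]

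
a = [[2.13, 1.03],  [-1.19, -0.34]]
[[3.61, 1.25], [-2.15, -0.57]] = a@[[1.96, 0.32], [-0.55, 0.55]]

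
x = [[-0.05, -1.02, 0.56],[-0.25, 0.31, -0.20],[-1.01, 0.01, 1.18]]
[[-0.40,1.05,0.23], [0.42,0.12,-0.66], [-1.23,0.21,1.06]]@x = [[-0.47,0.74,-0.16], [0.62,-0.40,-0.57], [-1.06,1.33,0.52]]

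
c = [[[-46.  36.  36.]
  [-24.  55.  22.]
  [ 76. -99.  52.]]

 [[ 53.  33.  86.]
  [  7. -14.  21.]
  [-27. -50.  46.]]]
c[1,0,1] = 33.0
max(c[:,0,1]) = 36.0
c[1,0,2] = 86.0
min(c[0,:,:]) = -99.0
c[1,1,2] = 21.0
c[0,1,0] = -24.0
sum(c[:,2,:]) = -2.0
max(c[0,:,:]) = 76.0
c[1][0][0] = 53.0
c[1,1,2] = 21.0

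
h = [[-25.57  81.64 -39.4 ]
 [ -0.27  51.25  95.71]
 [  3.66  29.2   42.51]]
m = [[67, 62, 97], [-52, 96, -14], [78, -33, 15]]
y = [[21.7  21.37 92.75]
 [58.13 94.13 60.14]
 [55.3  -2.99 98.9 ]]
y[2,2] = 98.9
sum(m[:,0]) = 93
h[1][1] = 51.25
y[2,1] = -2.99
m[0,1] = 62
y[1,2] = 60.14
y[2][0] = 55.3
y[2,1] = -2.99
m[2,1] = -33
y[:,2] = [92.75, 60.14, 98.9]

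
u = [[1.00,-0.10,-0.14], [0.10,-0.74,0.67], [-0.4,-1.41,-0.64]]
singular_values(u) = [1.66, 1.04, 0.87]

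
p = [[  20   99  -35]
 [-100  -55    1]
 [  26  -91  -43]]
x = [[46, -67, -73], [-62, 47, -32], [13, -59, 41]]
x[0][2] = -73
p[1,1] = -55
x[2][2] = 41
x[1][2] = -32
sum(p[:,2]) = -77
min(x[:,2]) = -73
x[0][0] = 46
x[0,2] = -73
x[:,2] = [-73, -32, 41]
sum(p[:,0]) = -54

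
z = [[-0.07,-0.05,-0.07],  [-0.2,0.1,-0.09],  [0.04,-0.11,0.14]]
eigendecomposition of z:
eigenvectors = [[-0.72, 0.13, -0.41], [-0.68, 0.51, 0.15], [-0.17, -0.85, 0.90]]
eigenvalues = [-0.13, 0.2, 0.1]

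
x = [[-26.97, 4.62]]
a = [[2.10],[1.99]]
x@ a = [[-47.44]]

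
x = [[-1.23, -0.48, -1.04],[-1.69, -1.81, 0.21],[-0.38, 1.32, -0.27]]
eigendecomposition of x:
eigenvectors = [[-0.03+0.30j, (-0.03-0.3j), (-0.51+0j)], [(-0.77+0j), (-0.77-0j), 0.41+0.00j], [0.51+0.24j, 0.51-0.24j, (0.76+0j)]]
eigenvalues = [(-2+0.58j), (-2-0.58j), (0.7+0j)]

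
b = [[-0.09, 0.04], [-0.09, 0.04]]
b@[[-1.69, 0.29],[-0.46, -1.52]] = [[0.13, -0.09], [0.13, -0.09]]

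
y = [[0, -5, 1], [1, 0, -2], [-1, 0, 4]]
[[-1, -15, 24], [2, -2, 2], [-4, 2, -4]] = y @ [[0, -2, 0], [0, 3, -5], [-1, 0, -1]]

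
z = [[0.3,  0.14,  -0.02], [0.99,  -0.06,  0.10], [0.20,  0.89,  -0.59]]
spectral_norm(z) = 1.14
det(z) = 0.05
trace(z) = -0.35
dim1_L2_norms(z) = [0.33, 1.0, 1.09]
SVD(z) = [[-0.26, -0.15, -0.95], [-0.49, -0.83, 0.26], [-0.83, 0.53, 0.14]] @ diag([1.1361715431984967, 0.9954949958971124, 0.044765361271355615]) @ [[-0.64, -0.66, 0.39], [-0.77, 0.51, -0.40], [0.06, -0.56, -0.83]]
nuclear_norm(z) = 2.18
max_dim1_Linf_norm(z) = 0.99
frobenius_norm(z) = 1.51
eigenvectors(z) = [[-0.36,-0.12,0.04], [-0.7,0.48,-0.20], [-0.62,0.87,0.98]]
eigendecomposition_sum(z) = [[0.37, 0.09, 0.00], [0.71, 0.17, 0.00], [0.63, 0.15, 0.0]] + [[-0.03, 0.01, 0.0], [0.14, -0.06, -0.02], [0.25, -0.10, -0.03]] + [[-0.03, 0.04, -0.03], [0.14, -0.17, 0.12], [-0.68, 0.84, -0.56]]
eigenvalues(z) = [0.54, -0.12, -0.76]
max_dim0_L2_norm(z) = 1.05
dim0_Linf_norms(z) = [0.99, 0.89, 0.59]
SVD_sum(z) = [[0.19,  0.19,  -0.12],[0.36,  0.37,  -0.22],[0.61,  0.62,  -0.37]] + [[0.12,-0.08,0.06],[0.63,-0.42,0.33],[-0.41,0.27,-0.21]] + [[-0.0, 0.02, 0.04], [0.0, -0.01, -0.01], [0.0, -0.0, -0.01]]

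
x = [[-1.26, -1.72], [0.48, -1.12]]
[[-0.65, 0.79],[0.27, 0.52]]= x @ [[0.53, 0.0], [-0.01, -0.46]]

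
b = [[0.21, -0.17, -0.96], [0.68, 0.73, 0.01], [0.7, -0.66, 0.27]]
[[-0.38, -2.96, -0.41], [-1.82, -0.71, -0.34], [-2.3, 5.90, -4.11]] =b @ [[-2.94,  3.06,  -3.21], [0.25,  -3.88,  2.53], [-0.29,  4.44,  -0.72]]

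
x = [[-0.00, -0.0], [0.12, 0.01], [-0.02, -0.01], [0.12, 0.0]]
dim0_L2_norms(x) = [0.17, 0.01]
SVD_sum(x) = [[-0.0, -0.0], [0.12, 0.01], [-0.02, -0.0], [0.12, 0.01]] + [[0.00, -0.0], [-0.00, 0.0], [0.00, -0.01], [0.0, -0.01]]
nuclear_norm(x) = 0.18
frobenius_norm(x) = 0.17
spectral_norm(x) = 0.17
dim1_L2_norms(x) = [0.0, 0.12, 0.02, 0.12]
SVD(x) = [[-0.0, 0.0],  [0.7, -0.37],  [-0.12, 0.78],  [0.70, 0.5]] @ diag([0.17107726156097713, 0.01151392968525589]) @ [[1.00, 0.05], [0.05, -1.0]]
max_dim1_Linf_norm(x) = 0.12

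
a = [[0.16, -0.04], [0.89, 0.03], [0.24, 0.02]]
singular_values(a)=[0.94, 0.05]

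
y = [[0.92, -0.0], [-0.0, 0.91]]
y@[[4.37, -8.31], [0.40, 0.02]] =[[4.02,-7.65], [0.36,0.02]]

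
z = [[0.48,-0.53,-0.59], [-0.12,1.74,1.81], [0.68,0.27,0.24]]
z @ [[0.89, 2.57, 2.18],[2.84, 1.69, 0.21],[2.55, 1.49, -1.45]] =[[-2.58, -0.54, 1.79], [9.45, 5.33, -2.52], [1.98, 2.56, 1.19]]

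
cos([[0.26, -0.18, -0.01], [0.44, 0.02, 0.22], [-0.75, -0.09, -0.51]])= [[1.00, 0.02, 0.02],[0.02, 1.05, 0.06],[-0.07, -0.09, 0.88]]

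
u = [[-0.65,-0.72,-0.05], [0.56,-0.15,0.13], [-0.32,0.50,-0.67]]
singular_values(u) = [1.02, 0.99, 0.27]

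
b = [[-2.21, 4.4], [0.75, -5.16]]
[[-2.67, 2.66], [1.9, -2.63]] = b @ [[0.67, -0.27], [-0.27, 0.47]]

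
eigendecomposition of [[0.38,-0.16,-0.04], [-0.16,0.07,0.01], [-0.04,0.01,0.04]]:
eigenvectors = [[0.92, -0.40, 0.02], [-0.39, -0.90, -0.2], [-0.10, -0.18, 0.98]]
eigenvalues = [0.45, 0.0, 0.04]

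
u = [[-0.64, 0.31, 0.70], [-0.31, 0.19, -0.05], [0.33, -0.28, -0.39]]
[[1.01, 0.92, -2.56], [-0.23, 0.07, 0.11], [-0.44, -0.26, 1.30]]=u@[[-0.21, -1.53, 0.82], [-1.08, -1.93, 1.01], [1.73, 0.77, -3.36]]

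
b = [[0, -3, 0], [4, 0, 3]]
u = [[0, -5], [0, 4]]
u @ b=[[-20, 0, -15], [16, 0, 12]]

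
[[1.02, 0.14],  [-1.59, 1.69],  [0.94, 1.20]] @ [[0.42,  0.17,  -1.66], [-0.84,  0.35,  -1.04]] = [[0.31, 0.22, -1.84],[-2.09, 0.32, 0.88],[-0.61, 0.58, -2.81]]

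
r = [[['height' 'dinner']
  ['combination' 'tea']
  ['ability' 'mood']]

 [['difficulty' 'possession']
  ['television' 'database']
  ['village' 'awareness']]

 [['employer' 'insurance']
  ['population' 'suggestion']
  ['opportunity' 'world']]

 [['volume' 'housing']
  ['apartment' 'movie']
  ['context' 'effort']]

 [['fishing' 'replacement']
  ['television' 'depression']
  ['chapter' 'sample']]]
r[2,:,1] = ['insurance', 'suggestion', 'world']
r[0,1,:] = ['combination', 'tea']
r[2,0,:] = ['employer', 'insurance']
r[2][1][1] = 'suggestion'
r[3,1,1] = 'movie'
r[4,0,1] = 'replacement'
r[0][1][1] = 'tea'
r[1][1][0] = 'television'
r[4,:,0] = ['fishing', 'television', 'chapter']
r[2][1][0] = 'population'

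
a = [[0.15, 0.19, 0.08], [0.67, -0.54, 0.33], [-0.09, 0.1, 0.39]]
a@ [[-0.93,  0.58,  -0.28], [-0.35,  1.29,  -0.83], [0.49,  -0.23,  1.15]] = [[-0.17,0.31,-0.11], [-0.27,-0.38,0.64], [0.24,-0.01,0.39]]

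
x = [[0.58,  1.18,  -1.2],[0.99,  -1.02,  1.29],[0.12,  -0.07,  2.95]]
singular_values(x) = [3.57, 1.27, 1.11]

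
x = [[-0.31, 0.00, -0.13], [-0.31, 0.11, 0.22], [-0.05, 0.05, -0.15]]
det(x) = 0.01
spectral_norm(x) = 0.45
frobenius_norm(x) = 0.55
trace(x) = -0.35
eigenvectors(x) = [[0.05,-0.83,-0.45],[-0.99,-0.55,-0.78],[-0.17,-0.08,0.42]]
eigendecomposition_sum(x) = [[0.00,-0.01,-0.01], [-0.10,0.13,0.14], [-0.02,0.02,0.02]] + [[-0.32, 0.03, -0.28], [-0.21, 0.02, -0.19], [-0.03, 0.00, -0.03]] + [[0.00,-0.03,0.16], [0.0,-0.05,0.27], [-0.00,0.02,-0.15]]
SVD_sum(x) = [[-0.26,0.05,0.05], [-0.35,0.07,0.07], [-0.03,0.01,0.01]] + [[-0.04, -0.02, -0.19], [0.03, 0.02, 0.15], [-0.03, -0.02, -0.15]] + [[-0.01, -0.03, 0.01], [0.00, 0.02, -0.0], [0.01, 0.06, -0.01]]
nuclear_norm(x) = 0.82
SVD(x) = [[-0.60, 0.66, -0.45], [-0.80, -0.54, 0.27], [-0.06, 0.52, 0.85]] @ diag([0.45434640383294383, 0.2918553711163199, 0.07409310139700415]) @ [[0.96, -0.2, -0.19],[-0.22, -0.12, -0.97],[0.17, 0.97, -0.15]]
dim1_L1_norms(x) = [0.44, 0.64, 0.25]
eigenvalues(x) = [0.16, -0.32, -0.19]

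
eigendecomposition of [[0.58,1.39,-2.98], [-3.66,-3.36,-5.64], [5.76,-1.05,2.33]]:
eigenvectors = [[-0.14+0.53j, -0.14-0.53j, (-0.12+0j)], [-0.52+0.08j, (-0.52-0.08j), (0.96+0j)], [(0.65+0j), (0.65-0j), 0.25+0.00j]]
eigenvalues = [(1.97+4.61j), (1.97-4.61j), (-4.39+0j)]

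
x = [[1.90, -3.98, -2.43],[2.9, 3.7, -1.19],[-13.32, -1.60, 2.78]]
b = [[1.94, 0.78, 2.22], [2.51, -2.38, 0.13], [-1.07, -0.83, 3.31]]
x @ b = [[-3.70, 12.97, -4.34], [16.19, -5.56, 2.98], [-32.83, -8.89, -20.58]]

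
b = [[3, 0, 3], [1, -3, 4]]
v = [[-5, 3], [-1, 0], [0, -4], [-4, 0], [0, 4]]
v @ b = [[-12, -9, -3], [-3, 0, -3], [-4, 12, -16], [-12, 0, -12], [4, -12, 16]]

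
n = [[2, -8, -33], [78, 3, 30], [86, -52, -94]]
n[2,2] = -94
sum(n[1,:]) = 111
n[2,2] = -94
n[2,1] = -52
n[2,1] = -52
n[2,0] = 86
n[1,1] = 3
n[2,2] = -94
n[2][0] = 86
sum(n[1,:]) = 111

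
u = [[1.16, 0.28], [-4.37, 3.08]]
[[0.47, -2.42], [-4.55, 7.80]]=u@ [[0.57, -2.01], [-0.67, -0.32]]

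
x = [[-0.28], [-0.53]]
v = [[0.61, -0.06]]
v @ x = [[-0.14]]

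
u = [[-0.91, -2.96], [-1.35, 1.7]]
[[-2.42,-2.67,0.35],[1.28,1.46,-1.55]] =u @ [[0.06, 0.04, 0.72], [0.80, 0.89, -0.34]]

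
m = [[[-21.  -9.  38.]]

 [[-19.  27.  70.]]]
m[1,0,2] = 70.0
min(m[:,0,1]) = -9.0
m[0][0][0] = -21.0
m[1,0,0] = -19.0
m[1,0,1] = 27.0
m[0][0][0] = -21.0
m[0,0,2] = 38.0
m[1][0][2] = 70.0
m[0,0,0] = -21.0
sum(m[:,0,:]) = 86.0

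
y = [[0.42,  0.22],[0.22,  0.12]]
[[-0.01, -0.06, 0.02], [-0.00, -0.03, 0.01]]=y@ [[-0.01,  -0.11,  0.04], [-0.01,  -0.08,  0.03]]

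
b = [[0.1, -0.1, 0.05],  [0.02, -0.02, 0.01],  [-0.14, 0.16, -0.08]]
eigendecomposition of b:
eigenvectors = [[0.71,-0.41,0.00],[0.14,-0.08,0.45],[-0.69,0.91,0.89]]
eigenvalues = [0.03, -0.03, 0.0]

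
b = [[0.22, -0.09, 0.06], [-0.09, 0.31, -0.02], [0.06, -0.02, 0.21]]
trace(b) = 0.74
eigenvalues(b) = [0.38, 0.14, 0.22]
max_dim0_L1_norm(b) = 0.42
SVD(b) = [[-0.55, 0.33, 0.77],[0.79, 0.52, 0.34],[-0.29, 0.79, -0.54]] @ diag([0.3801307110892987, 0.22205168338377784, 0.1378176055269237]) @ [[-0.55, 0.79, -0.29], [0.33, 0.52, 0.79], [0.77, 0.34, -0.54]]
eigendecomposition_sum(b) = [[0.11, -0.16, 0.06],  [-0.16, 0.23, -0.09],  [0.06, -0.09, 0.03]] + [[0.08, 0.04, -0.06],[0.04, 0.02, -0.03],[-0.06, -0.03, 0.04]] + [[0.02, 0.04, 0.06],  [0.04, 0.06, 0.09],  [0.06, 0.09, 0.14]]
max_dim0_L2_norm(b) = 0.32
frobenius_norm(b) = 0.46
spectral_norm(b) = 0.38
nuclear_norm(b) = 0.74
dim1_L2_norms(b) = [0.25, 0.32, 0.22]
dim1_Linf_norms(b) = [0.22, 0.31, 0.21]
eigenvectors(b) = [[-0.55, 0.77, 0.33], [0.79, 0.34, 0.52], [-0.29, -0.54, 0.79]]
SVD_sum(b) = [[0.11, -0.16, 0.06], [-0.16, 0.23, -0.09], [0.06, -0.09, 0.03]] + [[0.02, 0.04, 0.06], [0.04, 0.06, 0.09], [0.06, 0.09, 0.14]] + [[0.08, 0.04, -0.06], [0.04, 0.02, -0.03], [-0.06, -0.03, 0.04]]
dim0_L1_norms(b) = [0.37, 0.42, 0.29]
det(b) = 0.01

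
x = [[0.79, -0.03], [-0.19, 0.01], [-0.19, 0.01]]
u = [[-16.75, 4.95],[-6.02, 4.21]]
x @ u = [[-13.05, 3.78], [3.12, -0.9], [3.12, -0.9]]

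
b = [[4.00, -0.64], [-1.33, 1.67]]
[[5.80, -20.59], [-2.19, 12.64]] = b @ [[1.42, -4.51], [-0.18, 3.98]]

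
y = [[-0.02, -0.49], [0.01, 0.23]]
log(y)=[[-7.06, -11.77], [0.24, -1.05]]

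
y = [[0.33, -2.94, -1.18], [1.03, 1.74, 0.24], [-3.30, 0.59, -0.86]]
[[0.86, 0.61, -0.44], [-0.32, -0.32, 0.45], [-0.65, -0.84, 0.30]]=y @ [[0.15, 0.13, 0.04], [-0.27, -0.3, 0.28], [-0.01, 0.27, -0.31]]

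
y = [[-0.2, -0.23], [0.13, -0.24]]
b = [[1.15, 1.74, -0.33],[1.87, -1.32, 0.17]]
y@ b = [[-0.66,  -0.04,  0.03],[-0.3,  0.54,  -0.08]]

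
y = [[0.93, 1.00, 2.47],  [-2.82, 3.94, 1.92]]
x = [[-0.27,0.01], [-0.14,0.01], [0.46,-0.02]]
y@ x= [[0.75, -0.03], [1.09, -0.03]]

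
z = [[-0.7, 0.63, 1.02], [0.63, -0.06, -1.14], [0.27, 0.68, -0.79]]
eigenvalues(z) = [(-0+0j), (-0.77+0.38j), (-0.77-0.38j)]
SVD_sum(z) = [[-0.63, 0.12, 1.11], [0.64, -0.13, -1.13], [0.37, -0.07, -0.65]] + [[-0.07, 0.51, -0.09], [-0.01, 0.07, -0.01], [-0.1, 0.75, -0.14]] + [[-0.0,-0.0,-0.00], [-0.0,-0.00,-0.00], [0.0,0.00,0.0]]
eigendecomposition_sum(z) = [[-0.00+0.00j,-0.01-0.00j,0j], [(-0+0j),-0.00-0.00j,0.00+0.00j], [-0.00+0.00j,(-0-0j),0j]] + [[(-0.35-0.83j), 0.32-0.94j, 0.51+1.93j],[0.32+0.40j, (-0.03+0.56j), (-0.57-0.97j)],[(0.14-0.31j), (0.34-0.16j), (-0.4+0.65j)]] + [[-0.35+0.83j, 0.32+0.94j, 0.51-1.93j], [0.32-0.40j, -0.03-0.56j, (-0.57+0.97j)], [0.14+0.31j, (0.34+0.16j), -0.40-0.65j]]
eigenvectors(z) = [[(0.86+0j), (0.83+0j), (0.83-0j)], [(0.2+0j), -0.45+0.13j, (-0.45-0.13j)], [(0.47+0j), (0.22+0.23j), (0.22-0.23j)]]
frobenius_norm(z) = 2.19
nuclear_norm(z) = 2.91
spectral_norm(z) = 1.98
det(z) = -0.00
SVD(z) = [[-0.65, -0.56, -0.52],[0.66, -0.07, -0.75],[0.38, -0.83, 0.41]] @ diag([1.9792366970396436, 0.9324269252335055, 0.0014581464914814012]) @ [[0.49, -0.1, -0.87], [0.13, -0.97, 0.18], [0.86, 0.20, 0.47]]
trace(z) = -1.55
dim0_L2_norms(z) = [0.98, 0.93, 1.72]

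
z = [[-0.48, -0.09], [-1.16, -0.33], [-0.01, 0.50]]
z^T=[[-0.48, -1.16, -0.01], [-0.09, -0.33, 0.5]]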